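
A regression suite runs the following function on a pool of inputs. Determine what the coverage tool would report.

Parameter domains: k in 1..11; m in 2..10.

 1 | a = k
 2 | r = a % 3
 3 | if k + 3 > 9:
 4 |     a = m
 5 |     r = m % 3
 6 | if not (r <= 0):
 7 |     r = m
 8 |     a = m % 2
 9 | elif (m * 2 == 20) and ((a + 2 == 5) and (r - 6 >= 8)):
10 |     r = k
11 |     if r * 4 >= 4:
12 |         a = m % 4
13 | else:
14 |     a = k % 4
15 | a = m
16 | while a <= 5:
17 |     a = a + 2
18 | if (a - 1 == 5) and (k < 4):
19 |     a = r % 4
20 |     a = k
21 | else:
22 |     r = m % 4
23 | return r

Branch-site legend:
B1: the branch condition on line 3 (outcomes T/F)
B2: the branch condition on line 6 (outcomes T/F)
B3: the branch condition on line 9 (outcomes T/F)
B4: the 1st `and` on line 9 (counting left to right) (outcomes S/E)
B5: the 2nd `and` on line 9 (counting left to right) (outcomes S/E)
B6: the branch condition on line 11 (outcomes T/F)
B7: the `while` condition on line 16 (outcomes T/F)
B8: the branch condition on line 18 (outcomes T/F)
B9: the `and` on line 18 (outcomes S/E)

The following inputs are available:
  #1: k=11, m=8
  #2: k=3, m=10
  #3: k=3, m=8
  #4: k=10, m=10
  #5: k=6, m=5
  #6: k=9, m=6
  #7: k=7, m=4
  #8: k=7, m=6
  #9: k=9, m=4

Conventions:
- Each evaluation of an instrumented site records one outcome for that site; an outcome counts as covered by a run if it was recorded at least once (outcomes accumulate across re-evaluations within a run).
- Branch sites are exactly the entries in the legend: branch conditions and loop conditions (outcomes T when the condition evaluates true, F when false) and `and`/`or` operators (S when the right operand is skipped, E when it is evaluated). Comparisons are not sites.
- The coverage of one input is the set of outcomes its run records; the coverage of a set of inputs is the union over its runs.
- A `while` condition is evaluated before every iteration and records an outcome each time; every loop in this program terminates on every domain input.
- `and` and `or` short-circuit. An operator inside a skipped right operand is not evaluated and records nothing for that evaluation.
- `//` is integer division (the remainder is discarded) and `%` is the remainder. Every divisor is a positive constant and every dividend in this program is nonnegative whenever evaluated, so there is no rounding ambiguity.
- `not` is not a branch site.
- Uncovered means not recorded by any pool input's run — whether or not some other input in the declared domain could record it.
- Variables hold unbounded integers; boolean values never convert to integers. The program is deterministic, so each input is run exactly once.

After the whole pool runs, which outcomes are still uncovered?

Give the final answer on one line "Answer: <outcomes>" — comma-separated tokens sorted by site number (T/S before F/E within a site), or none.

run #1 (k=11, m=8) runs B1->T, B2->T, B7->F, B9->S, B8->F; records B1=T, B2=T, B7=F, B8=F, B9=S
run #2 (k=3, m=10) runs B1->F, B2->F, B4->E, B5->E, B3->F, B7->F, B9->S, B8->F; records B1=F, B2=F, B3=F, B4=E, B5=E, B7=F, B8=F, B9=S
run #3 (k=3, m=8) runs B1->F, B2->F, B4->S, B3->F, B7->F, B9->S, B8->F; records B1=F, B2=F, B3=F, B4=S, B7=F, B8=F, B9=S
run #4 (k=10, m=10) runs B1->T, B2->T, B7->F, B9->S, B8->F; records B1=T, B2=T, B7=F, B8=F, B9=S
run #5 (k=6, m=5) runs B1->F, B2->F, B4->S, B3->F, B7->T, B7->F, B9->S, B8->F; records B1=F, B2=F, B3=F, B4=S, B7=T, B7=F, B8=F, B9=S
run #6 (k=9, m=6) runs B1->T, B2->F, B4->S, B3->F, B7->F, B9->E, B8->F; records B1=T, B2=F, B3=F, B4=S, B7=F, B8=F, B9=E
run #7 (k=7, m=4) runs B1->T, B2->T, B7->T, B7->F, B9->E, B8->F; records B1=T, B2=T, B7=T, B7=F, B8=F, B9=E
run #8 (k=7, m=6) runs B1->T, B2->F, B4->S, B3->F, B7->F, B9->E, B8->F; records B1=T, B2=F, B3=F, B4=S, B7=F, B8=F, B9=E
run #9 (k=9, m=4) runs B1->T, B2->T, B7->T, B7->F, B9->E, B8->F; records B1=T, B2=T, B7=T, B7=F, B8=F, B9=E
union over the pool: B1=T, B1=F, B2=T, B2=F, B3=F, B4=S, B4=E, B5=E, B7=T, B7=F, B8=F, B9=S, B9=E
uncovered (5 of 18): B3=T, B5=S, B6=T, B6=F, B8=T

Answer: B3=T, B5=S, B6=T, B6=F, B8=T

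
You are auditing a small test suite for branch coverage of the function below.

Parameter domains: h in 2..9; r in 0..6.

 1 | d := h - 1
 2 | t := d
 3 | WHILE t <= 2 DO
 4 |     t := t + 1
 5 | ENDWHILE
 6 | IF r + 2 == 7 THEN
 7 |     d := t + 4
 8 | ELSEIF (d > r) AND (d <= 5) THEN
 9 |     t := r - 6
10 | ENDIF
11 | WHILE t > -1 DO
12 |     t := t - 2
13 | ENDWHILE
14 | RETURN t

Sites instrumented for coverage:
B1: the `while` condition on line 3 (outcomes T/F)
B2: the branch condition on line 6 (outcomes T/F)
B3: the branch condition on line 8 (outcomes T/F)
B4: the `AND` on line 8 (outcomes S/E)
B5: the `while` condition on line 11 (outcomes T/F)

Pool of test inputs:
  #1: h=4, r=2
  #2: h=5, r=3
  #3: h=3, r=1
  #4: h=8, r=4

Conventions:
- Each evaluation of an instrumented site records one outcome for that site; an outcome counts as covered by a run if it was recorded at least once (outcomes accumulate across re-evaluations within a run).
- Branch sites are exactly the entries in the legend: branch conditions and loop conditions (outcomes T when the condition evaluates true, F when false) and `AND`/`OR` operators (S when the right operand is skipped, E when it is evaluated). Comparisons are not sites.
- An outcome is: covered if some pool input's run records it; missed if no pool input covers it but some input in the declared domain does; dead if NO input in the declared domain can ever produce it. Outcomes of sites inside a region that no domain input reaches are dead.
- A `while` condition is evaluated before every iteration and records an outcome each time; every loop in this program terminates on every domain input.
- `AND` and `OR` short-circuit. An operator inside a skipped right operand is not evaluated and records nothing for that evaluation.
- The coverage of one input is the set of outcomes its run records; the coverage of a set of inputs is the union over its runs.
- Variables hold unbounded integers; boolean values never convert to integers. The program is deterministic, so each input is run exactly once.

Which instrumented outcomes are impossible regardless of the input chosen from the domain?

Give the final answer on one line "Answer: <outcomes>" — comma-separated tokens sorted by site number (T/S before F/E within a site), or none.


running all 56 domain inputs and tallying outcomes:
  reachable outcomes have witnesses, e.g. B1=T (e.g. h=2, r=0), B1=F (e.g. h=2, r=0), B2=T (e.g. h=2, r=5), B2=F (e.g. h=2, r=0)
Answer: none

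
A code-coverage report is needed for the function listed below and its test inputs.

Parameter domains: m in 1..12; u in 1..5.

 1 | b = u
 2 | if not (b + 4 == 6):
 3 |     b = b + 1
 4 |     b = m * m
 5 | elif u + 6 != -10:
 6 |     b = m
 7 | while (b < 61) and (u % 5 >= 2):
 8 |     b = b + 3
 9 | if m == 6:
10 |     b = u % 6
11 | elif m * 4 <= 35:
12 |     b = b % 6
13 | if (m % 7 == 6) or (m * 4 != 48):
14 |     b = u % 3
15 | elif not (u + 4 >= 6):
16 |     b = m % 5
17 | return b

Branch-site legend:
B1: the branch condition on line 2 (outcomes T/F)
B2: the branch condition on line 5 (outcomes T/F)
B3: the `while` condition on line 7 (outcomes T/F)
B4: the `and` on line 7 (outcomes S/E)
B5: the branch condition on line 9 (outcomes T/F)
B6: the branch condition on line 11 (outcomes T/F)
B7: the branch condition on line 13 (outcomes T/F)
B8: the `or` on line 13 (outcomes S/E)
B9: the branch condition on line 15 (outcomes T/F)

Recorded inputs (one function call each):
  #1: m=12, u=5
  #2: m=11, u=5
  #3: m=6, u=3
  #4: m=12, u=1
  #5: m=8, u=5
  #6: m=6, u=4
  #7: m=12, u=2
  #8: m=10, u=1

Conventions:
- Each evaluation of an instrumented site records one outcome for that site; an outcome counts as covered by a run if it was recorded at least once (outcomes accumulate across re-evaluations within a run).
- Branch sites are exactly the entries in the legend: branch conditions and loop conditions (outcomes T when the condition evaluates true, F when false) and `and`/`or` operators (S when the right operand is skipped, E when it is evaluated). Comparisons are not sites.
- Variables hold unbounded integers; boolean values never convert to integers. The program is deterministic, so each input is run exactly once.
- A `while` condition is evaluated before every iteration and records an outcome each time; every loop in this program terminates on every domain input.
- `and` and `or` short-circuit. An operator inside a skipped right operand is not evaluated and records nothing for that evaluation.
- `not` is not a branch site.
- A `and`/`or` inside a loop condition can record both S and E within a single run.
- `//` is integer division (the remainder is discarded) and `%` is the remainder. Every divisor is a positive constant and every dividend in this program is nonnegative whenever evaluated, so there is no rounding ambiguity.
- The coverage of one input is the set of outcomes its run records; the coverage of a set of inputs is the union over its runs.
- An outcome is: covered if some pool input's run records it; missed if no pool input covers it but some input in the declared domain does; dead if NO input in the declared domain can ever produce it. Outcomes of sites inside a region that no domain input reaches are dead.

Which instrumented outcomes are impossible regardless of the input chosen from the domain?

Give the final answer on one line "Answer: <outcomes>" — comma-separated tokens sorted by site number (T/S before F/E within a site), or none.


running all 60 domain inputs and tallying outcomes:
  B2=F: never recorded by any domain input -> dead
  reachable outcomes have witnesses, e.g. B1=T (e.g. m=1, u=1), B1=F (e.g. m=1, u=2), B2=T (e.g. m=1, u=2), B3=T (e.g. m=1, u=2)
Answer: B2=F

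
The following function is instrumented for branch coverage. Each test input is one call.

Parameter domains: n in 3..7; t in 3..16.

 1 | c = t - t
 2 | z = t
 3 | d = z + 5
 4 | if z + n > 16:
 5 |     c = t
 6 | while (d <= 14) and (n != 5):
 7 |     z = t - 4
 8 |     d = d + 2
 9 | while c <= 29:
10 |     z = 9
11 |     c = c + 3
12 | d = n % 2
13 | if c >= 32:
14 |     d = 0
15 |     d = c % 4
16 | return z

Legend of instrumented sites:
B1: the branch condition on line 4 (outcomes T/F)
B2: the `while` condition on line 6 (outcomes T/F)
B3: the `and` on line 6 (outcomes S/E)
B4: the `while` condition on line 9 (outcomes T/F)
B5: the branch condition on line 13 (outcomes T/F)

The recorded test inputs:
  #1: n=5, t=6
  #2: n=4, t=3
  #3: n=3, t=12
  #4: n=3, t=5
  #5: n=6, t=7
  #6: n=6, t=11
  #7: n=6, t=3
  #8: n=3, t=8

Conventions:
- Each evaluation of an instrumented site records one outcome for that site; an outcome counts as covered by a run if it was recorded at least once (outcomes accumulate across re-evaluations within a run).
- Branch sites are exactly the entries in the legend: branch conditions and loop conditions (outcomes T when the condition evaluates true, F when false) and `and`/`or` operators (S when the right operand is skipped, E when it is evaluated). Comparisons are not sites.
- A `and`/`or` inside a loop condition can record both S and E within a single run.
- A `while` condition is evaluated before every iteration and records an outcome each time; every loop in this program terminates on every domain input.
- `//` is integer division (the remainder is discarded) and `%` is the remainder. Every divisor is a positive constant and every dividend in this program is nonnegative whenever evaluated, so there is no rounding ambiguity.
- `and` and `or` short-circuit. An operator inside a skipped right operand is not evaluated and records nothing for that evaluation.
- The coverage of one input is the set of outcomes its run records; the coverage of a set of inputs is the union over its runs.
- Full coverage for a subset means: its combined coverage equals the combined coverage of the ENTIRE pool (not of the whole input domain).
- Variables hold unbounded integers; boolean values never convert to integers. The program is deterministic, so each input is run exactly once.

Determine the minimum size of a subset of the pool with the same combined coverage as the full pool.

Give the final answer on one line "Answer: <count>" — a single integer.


#1 (n=5, t=6) -> B1->F, B3->E, B2->F, B4->T, B4->T, B4->T, B4->T, B4->T, B4->T, B4->T, B4->T, B4->T, B4->T, B4->F, ...; covered: B1=F, B2=F, B3=E, B4=T, B4=F, B5=F
#2 (n=4, t=3) -> B1->F, B3->E, B2->T, B3->E, B2->T, B3->E, B2->T, B3->E, B2->T, B3->S, B2->F, B4->T, B4->T, B4->T, ...; covered: B1=F, B2=T, B2=F, B3=S, B3=E, B4=T, B4=F, B5=F
#3 (n=3, t=12) -> B1->F, B3->S, B2->F, B4->T, B4->T, B4->T, B4->T, B4->T, B4->T, B4->T, B4->T, B4->T, B4->T, B4->F, ...; covered: B1=F, B2=F, B3=S, B4=T, B4=F, B5=F
#4 (n=3, t=5) -> B1->F, B3->E, B2->T, B3->E, B2->T, B3->E, B2->T, B3->S, B2->F, B4->T, B4->T, B4->T, B4->T, B4->T, ...; covered: B1=F, B2=T, B2=F, B3=S, B3=E, B4=T, B4=F, B5=F
#5 (n=6, t=7) -> B1->F, B3->E, B2->T, B3->E, B2->T, B3->S, B2->F, B4->T, B4->T, B4->T, B4->T, B4->T, B4->T, B4->T, ...; covered: B1=F, B2=T, B2=F, B3=S, B3=E, B4=T, B4=F, B5=F
#6 (n=6, t=11) -> B1->T, B3->S, B2->F, B4->T, B4->T, B4->T, B4->T, B4->T, B4->T, B4->T, B4->F, B5->T; covered: B1=T, B2=F, B3=S, B4=T, B4=F, B5=T
#7 (n=6, t=3) -> B1->F, B3->E, B2->T, B3->E, B2->T, B3->E, B2->T, B3->E, B2->T, B3->S, B2->F, B4->T, B4->T, B4->T, ...; covered: B1=F, B2=T, B2=F, B3=S, B3=E, B4=T, B4=F, B5=F
#8 (n=3, t=8) -> B1->F, B3->E, B2->T, B3->S, B2->F, B4->T, B4->T, B4->T, B4->T, B4->T, B4->T, B4->T, B4->T, B4->T, ...; covered: B1=F, B2=T, B2=F, B3=S, B3=E, B4=T, B4=F, B5=F
union over all inputs: B1=T, B1=F, B2=T, B2=F, B3=S, B3=E, B4=T, B4=F, B5=T, B5=F (10 outcomes)
size 1 is not enough: best union over all size-1 subsets is 8/10
the canonical winner is {2, 6}: size 2, full 10-outcome coverage, earliest index list among size-2 covers
Answer: 2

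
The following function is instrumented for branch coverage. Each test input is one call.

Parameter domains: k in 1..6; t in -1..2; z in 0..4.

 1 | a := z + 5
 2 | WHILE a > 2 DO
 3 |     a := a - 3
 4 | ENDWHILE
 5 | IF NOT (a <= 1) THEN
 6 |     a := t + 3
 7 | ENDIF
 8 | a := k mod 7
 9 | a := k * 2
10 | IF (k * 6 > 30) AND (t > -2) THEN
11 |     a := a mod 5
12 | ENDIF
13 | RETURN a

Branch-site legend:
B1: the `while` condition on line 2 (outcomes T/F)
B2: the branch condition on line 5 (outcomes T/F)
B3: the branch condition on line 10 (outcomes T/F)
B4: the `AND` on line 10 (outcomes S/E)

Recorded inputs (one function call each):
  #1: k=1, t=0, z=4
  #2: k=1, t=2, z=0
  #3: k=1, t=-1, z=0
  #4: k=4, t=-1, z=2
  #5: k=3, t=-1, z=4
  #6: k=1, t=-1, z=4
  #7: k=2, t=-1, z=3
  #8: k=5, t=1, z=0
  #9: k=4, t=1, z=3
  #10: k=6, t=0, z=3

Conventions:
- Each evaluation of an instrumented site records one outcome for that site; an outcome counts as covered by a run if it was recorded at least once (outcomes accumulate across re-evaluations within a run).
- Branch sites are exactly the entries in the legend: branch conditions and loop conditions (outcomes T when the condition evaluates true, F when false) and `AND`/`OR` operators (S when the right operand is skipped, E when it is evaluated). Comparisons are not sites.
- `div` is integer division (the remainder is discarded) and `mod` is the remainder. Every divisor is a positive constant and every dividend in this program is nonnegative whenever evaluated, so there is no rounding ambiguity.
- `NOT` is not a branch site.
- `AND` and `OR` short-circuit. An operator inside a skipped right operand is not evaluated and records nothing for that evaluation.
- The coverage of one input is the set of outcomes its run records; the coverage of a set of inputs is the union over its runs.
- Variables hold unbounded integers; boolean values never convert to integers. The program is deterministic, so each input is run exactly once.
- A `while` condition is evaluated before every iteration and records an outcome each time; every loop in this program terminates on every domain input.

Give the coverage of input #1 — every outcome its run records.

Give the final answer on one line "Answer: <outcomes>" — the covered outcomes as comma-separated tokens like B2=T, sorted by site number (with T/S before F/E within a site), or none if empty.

Tracing the run of input #1 (k=1, t=0, z=4):
  B1->T, B1->T, B1->T, B1->F, B2->F, B4->S, B3->F
distinct outcomes covered: B1=T, B1=F, B2=F, B3=F, B4=S

Answer: B1=T, B1=F, B2=F, B3=F, B4=S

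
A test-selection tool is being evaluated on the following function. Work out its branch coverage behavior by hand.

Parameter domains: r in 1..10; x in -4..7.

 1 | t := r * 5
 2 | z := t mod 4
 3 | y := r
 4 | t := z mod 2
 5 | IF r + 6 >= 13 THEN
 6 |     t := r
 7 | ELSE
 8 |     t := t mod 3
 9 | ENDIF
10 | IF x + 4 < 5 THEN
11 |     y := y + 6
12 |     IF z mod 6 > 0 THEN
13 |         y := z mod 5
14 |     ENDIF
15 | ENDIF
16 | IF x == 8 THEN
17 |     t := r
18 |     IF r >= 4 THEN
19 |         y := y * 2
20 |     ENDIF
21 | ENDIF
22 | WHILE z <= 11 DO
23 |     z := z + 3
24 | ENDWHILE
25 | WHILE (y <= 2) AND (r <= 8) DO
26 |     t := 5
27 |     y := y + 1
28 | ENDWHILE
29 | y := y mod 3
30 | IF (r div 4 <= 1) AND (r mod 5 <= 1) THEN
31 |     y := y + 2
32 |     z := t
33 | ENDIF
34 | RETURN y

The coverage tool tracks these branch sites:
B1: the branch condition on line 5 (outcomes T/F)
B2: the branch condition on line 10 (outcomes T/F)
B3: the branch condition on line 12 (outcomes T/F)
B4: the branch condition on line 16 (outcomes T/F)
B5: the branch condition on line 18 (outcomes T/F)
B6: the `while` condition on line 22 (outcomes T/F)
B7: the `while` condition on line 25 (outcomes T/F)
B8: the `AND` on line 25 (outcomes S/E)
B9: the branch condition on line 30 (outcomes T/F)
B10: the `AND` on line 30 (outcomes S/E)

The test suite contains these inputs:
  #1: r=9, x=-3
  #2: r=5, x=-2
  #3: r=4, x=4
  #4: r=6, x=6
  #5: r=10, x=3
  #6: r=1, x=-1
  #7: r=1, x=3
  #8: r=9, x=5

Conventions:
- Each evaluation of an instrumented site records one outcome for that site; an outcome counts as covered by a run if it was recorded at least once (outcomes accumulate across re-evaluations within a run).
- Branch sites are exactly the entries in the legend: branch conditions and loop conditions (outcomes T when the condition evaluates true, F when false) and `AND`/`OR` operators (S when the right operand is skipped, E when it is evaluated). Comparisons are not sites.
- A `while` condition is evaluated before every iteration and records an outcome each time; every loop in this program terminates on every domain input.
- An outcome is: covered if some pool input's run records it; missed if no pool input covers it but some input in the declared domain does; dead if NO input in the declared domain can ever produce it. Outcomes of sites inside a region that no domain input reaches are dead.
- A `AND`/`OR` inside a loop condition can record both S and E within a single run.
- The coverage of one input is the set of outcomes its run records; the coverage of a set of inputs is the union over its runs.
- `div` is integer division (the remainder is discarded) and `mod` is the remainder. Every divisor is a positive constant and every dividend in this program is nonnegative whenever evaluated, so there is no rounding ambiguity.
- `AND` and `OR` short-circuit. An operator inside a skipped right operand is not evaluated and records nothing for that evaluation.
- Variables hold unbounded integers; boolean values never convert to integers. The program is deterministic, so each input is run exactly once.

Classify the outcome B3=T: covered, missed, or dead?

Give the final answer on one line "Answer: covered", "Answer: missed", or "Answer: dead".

B3=T is recorded by pool input(s) 1, 2, 6 -> covered

Answer: covered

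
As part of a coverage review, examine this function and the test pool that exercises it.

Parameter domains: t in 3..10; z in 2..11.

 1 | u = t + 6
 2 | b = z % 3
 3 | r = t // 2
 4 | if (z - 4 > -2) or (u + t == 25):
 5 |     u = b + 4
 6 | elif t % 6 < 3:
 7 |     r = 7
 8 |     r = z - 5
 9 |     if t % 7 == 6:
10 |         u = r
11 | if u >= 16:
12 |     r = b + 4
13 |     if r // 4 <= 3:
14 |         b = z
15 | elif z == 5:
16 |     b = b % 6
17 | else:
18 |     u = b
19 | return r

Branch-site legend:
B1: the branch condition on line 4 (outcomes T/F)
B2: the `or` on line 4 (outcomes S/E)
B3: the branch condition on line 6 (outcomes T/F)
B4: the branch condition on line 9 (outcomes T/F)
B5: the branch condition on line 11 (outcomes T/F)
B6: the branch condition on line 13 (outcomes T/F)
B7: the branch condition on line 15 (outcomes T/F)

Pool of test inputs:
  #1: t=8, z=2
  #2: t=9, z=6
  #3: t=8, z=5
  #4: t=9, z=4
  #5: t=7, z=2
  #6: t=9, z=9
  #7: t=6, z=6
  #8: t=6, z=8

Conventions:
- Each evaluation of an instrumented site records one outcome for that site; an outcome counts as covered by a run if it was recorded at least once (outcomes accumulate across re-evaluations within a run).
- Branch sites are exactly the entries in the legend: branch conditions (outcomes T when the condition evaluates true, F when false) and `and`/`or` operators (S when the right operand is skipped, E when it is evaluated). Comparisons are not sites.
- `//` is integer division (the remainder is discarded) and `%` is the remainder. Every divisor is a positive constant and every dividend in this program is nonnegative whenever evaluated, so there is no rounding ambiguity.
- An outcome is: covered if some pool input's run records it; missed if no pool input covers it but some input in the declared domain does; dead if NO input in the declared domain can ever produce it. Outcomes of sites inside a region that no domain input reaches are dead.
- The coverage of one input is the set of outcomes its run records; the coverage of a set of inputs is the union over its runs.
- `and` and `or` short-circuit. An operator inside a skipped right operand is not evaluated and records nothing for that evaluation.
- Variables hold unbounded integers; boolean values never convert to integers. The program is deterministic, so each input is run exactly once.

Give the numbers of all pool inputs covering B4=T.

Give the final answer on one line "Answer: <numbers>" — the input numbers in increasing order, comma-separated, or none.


input #1 (t=8, z=2): does not produce B4=T
input #2 (t=9, z=6): does not produce B4=T
input #3 (t=8, z=5): does not produce B4=T
input #4 (t=9, z=4): does not produce B4=T
input #5 (t=7, z=2): does not produce B4=T
input #6 (t=9, z=9): does not produce B4=T
input #7 (t=6, z=6): does not produce B4=T
input #8 (t=6, z=8): does not produce B4=T
Answer: none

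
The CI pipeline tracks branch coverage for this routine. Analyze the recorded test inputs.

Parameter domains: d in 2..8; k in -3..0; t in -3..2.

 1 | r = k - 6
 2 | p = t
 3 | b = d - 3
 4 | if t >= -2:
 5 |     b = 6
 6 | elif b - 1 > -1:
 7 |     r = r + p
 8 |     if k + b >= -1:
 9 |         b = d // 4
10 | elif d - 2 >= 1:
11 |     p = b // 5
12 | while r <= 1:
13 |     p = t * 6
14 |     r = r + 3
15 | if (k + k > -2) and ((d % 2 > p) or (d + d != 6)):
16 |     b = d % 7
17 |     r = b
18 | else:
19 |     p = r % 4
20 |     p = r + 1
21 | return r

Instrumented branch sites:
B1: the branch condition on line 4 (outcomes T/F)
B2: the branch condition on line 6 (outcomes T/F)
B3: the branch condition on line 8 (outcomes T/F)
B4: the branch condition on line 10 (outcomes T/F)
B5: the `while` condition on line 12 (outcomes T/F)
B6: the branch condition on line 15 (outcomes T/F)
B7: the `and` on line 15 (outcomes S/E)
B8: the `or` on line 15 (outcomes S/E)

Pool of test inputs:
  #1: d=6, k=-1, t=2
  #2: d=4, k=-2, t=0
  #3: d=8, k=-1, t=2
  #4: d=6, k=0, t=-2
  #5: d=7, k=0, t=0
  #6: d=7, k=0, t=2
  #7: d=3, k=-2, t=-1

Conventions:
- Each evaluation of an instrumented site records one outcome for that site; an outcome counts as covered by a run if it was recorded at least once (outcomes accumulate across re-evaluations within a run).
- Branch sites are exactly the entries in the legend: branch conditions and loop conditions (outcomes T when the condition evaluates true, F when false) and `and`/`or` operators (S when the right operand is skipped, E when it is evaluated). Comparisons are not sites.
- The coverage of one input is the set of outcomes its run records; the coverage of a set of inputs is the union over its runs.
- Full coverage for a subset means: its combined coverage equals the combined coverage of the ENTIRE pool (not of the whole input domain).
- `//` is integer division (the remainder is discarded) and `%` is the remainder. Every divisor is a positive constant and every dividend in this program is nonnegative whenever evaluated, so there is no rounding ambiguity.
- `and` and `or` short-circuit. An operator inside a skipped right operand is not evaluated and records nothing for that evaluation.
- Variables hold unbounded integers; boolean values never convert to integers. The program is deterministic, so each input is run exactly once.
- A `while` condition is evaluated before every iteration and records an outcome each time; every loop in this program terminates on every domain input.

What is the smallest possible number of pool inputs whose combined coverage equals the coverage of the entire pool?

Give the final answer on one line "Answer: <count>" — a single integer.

input #1 (d=6, k=-1, t=2): events B1->T, B5->T, B5->T, B5->T, B5->F, B7->S, B6->F; covers B1=T, B5=T, B5=F, B6=F, B7=S
input #2 (d=4, k=-2, t=0): events B1->T, B5->T, B5->T, B5->T, B5->T, B5->F, B7->S, B6->F; covers B1=T, B5=T, B5=F, B6=F, B7=S
input #3 (d=8, k=-1, t=2): events B1->T, B5->T, B5->T, B5->T, B5->F, B7->S, B6->F; covers B1=T, B5=T, B5=F, B6=F, B7=S
input #4 (d=6, k=0, t=-2): events B1->T, B5->T, B5->T, B5->T, B5->F, B7->E, B8->S, B6->T; covers B1=T, B5=T, B5=F, B6=T, B7=E, B8=S
input #5 (d=7, k=0, t=0): events B1->T, B5->T, B5->T, B5->T, B5->F, B7->E, B8->S, B6->T; covers B1=T, B5=T, B5=F, B6=T, B7=E, B8=S
input #6 (d=7, k=0, t=2): events B1->T, B5->T, B5->T, B5->T, B5->F, B7->E, B8->E, B6->T; covers B1=T, B5=T, B5=F, B6=T, B7=E, B8=E
input #7 (d=3, k=-2, t=-1): events B1->T, B5->T, B5->T, B5->T, B5->T, B5->F, B7->S, B6->F; covers B1=T, B5=T, B5=F, B6=F, B7=S
union over all inputs: B1=T, B5=T, B5=F, B6=T, B6=F, B7=S, B7=E, B8=S, B8=E (9 outcomes)
checked all size-1 subsets: none covers 9 outcomes (max 6/9)
checked all size-2 subsets: none covers 9 outcomes (max 8/9)
size 3: inputs {1, 4, 6} cover all 9 outcomes, and no lexicographically smaller subset of this size does

Answer: 3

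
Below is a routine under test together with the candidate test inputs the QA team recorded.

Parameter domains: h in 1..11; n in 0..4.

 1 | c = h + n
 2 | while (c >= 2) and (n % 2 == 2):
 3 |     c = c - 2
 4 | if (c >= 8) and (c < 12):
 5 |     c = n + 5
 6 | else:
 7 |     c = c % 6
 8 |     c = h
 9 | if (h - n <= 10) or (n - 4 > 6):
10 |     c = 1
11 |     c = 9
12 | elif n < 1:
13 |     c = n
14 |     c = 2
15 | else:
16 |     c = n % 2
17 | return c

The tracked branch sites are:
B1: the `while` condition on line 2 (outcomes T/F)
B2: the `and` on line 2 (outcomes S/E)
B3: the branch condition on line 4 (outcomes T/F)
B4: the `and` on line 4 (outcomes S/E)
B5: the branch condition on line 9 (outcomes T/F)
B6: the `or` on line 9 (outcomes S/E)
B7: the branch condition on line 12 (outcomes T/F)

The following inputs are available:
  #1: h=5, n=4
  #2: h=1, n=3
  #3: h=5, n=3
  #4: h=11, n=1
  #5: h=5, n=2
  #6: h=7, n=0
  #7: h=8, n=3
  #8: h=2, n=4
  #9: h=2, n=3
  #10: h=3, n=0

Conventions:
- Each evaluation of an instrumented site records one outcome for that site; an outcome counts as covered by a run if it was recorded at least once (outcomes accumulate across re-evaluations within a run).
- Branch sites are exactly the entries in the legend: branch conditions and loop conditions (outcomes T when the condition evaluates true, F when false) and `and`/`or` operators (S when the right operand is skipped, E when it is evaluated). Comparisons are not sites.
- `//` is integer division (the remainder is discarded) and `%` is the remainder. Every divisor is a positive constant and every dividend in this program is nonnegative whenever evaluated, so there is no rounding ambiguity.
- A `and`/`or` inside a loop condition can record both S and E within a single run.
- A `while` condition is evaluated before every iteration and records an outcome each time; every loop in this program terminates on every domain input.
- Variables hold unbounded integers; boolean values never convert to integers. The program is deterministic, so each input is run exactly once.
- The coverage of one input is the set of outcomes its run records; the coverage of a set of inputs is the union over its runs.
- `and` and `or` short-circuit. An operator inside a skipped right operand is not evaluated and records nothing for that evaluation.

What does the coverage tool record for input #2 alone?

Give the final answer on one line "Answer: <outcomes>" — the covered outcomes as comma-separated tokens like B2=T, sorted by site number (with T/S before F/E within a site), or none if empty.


Tracing the run of input #2 (h=1, n=3):
  B2->E, B1->F, B4->S, B3->F, B6->S, B5->T
as a set, this run covers: B1=F, B2=E, B3=F, B4=S, B5=T, B6=S
Answer: B1=F, B2=E, B3=F, B4=S, B5=T, B6=S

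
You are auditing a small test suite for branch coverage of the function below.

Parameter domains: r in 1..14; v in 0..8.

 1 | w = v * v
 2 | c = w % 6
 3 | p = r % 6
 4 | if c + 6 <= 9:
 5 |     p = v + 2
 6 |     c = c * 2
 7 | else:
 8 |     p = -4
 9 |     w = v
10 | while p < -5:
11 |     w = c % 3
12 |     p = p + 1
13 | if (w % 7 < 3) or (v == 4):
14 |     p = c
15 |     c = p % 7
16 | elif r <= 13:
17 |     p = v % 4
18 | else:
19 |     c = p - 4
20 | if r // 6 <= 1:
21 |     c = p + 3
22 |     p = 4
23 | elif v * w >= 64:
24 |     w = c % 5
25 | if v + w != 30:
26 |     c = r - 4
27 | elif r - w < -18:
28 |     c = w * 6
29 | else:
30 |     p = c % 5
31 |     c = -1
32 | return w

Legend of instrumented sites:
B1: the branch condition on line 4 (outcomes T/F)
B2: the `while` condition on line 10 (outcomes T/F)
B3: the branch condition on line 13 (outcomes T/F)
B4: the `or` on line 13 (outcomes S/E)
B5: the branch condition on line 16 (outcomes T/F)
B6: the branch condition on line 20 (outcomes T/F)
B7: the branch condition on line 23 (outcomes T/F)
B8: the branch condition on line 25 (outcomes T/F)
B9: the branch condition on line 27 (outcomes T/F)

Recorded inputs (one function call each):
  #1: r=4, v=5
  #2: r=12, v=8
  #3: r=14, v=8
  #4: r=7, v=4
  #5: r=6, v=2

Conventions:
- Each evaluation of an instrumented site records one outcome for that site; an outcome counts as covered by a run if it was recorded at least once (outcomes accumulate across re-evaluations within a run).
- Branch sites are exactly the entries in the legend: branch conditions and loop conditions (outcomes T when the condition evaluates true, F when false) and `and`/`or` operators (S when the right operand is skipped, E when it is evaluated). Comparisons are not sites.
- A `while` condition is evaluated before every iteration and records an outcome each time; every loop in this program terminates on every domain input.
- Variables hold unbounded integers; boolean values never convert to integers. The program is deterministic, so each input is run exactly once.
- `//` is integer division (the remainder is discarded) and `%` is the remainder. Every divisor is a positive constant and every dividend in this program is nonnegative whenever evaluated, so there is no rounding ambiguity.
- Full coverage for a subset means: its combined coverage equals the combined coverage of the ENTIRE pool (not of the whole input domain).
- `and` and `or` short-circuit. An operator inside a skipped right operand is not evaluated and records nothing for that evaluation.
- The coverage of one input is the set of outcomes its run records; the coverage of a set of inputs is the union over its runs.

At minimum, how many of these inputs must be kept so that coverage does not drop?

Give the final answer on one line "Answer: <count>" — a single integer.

run #1 (r=4, v=5) runs B1->T, B2->F, B4->E, B3->F, B5->T, B6->T, B8->F, B9->T; records B1=T, B2=F, B3=F, B4=E, B5=T, B6=T, B8=F, B9=T
run #2 (r=12, v=8) runs B1->F, B2->F, B4->S, B3->T, B6->F, B7->T, B8->T; records B1=F, B2=F, B3=T, B4=S, B6=F, B7=T, B8=T
run #3 (r=14, v=8) runs B1->F, B2->F, B4->S, B3->T, B6->F, B7->T, B8->T; records B1=F, B2=F, B3=T, B4=S, B6=F, B7=T, B8=T
run #4 (r=7, v=4) runs B1->F, B2->F, B4->E, B3->T, B6->T, B8->T; records B1=F, B2=F, B3=T, B4=E, B6=T, B8=T
run #5 (r=6, v=2) runs B1->F, B2->F, B4->S, B3->T, B6->T, B8->T; records B1=F, B2=F, B3=T, B4=S, B6=T, B8=T
together the pool reaches 14 outcomes: B1=T, B1=F, B2=F, B3=T, B3=F, B4=S, B4=E, B5=T, B6=T, B6=F, B7=T, B8=T, B8=F, B9=T
every size-1 subset falls short of the 14 outcomes (best: 8/14)
at size 2, {1, 2} reaches all 14 outcomes; every lexicographically earlier size-2 subset fails

Answer: 2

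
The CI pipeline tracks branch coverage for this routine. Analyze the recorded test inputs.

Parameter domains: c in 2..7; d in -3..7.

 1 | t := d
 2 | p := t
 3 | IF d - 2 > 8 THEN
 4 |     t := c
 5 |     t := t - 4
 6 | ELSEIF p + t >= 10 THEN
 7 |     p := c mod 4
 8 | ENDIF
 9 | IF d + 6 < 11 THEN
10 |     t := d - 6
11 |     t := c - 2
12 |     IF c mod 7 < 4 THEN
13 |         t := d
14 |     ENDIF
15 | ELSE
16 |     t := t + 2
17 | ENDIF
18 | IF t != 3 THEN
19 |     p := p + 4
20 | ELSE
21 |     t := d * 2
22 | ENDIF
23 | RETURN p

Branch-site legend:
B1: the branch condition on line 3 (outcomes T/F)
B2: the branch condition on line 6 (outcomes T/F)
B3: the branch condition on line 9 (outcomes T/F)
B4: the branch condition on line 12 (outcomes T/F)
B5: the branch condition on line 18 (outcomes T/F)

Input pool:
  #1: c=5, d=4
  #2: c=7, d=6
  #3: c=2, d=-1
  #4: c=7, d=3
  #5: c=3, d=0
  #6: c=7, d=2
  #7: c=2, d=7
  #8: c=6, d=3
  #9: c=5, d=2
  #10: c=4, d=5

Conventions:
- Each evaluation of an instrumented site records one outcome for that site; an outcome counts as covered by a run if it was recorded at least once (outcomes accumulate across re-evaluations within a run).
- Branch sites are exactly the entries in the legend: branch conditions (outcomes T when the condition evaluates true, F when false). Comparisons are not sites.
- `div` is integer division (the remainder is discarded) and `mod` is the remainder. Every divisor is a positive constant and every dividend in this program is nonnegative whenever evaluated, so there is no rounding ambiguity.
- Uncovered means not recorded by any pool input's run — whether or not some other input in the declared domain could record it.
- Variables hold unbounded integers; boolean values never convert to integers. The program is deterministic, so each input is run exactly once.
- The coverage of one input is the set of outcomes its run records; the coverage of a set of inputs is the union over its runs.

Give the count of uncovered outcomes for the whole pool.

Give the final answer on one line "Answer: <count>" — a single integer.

input #1, c=5, d=4: events B1->F, B2->F, B3->T, B4->F, B5->F; outcomes B1=F, B2=F, B3=T, B4=F, B5=F
input #2, c=7, d=6: events B1->F, B2->T, B3->F, B5->T; outcomes B1=F, B2=T, B3=F, B5=T
input #3, c=2, d=-1: events B1->F, B2->F, B3->T, B4->T, B5->T; outcomes B1=F, B2=F, B3=T, B4=T, B5=T
input #4, c=7, d=3: events B1->F, B2->F, B3->T, B4->T, B5->F; outcomes B1=F, B2=F, B3=T, B4=T, B5=F
input #5, c=3, d=0: events B1->F, B2->F, B3->T, B4->T, B5->T; outcomes B1=F, B2=F, B3=T, B4=T, B5=T
input #6, c=7, d=2: events B1->F, B2->F, B3->T, B4->T, B5->T; outcomes B1=F, B2=F, B3=T, B4=T, B5=T
input #7, c=2, d=7: events B1->F, B2->T, B3->F, B5->T; outcomes B1=F, B2=T, B3=F, B5=T
input #8, c=6, d=3: events B1->F, B2->F, B3->T, B4->F, B5->T; outcomes B1=F, B2=F, B3=T, B4=F, B5=T
input #9, c=5, d=2: events B1->F, B2->F, B3->T, B4->F, B5->F; outcomes B1=F, B2=F, B3=T, B4=F, B5=F
input #10, c=4, d=5: events B1->F, B2->T, B3->F, B5->T; outcomes B1=F, B2=T, B3=F, B5=T
union over the pool: B1=F, B2=T, B2=F, B3=T, B3=F, B4=T, B4=F, B5=T, B5=F
uncovered (1 of 10): B1=T

Answer: 1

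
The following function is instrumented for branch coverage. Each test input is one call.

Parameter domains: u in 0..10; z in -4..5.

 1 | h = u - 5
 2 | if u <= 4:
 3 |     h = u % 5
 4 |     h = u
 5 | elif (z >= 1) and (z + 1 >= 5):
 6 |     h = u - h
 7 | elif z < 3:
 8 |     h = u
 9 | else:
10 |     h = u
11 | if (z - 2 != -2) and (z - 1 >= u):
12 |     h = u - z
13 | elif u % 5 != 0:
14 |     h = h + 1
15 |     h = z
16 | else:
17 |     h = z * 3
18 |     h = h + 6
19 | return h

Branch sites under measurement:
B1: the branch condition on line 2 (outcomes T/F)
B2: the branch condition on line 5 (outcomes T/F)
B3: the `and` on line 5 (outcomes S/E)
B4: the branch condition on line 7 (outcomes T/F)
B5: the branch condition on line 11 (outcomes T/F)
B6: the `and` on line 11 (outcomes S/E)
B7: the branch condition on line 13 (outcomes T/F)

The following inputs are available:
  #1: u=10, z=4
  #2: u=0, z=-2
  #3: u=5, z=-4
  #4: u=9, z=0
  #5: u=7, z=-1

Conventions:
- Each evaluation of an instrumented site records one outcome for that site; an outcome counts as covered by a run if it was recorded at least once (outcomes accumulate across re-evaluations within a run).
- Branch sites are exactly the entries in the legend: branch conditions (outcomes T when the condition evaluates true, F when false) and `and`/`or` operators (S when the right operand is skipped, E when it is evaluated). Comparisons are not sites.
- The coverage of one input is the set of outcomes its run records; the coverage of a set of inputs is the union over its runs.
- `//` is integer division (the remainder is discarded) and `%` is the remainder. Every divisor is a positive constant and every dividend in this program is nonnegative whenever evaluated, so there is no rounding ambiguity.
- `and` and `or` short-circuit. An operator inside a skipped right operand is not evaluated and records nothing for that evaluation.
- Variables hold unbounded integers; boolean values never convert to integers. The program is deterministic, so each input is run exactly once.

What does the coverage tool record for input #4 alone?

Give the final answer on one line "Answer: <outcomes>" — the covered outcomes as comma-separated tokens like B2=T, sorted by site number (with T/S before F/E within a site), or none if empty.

Running input #4 (u=9, z=0), event by event:
  B1->F, B3->S, B2->F, B4->T, B6->S, B5->F, B7->T
collecting distinct outcomes: B1=F, B2=F, B3=S, B4=T, B5=F, B6=S, B7=T

Answer: B1=F, B2=F, B3=S, B4=T, B5=F, B6=S, B7=T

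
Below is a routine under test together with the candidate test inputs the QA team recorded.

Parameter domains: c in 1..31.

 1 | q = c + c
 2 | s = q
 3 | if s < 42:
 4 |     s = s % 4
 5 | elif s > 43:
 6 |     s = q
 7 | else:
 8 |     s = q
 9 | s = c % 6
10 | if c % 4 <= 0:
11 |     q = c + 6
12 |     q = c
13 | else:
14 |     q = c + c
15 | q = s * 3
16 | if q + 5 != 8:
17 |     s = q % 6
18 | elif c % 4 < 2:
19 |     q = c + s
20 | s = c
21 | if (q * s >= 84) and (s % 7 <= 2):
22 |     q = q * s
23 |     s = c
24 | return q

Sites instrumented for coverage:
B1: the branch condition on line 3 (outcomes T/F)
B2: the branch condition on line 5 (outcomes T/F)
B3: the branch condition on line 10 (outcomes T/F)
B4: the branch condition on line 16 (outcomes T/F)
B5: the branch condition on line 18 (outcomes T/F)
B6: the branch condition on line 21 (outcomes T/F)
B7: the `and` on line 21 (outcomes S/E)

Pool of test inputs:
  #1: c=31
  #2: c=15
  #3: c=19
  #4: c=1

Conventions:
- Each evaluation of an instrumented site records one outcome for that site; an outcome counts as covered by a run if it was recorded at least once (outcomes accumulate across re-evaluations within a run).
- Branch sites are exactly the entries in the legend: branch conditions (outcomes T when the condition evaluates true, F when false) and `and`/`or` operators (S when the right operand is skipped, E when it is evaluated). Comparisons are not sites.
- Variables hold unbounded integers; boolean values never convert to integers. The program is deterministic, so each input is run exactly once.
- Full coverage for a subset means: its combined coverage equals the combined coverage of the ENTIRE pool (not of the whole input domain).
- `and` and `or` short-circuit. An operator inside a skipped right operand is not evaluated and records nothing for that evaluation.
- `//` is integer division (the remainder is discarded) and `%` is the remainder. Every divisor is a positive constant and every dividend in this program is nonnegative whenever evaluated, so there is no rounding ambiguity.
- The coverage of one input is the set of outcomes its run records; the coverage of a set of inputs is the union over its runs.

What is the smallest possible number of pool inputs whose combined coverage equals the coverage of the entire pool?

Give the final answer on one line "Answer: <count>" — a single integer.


input #1 (c=31): events B1->F, B2->T, B3->F, B4->F, B5->F, B7->E, B6->F; covers B1=F, B2=T, B3=F, B4=F, B5=F, B6=F, B7=E
input #2 (c=15): events B1->T, B3->F, B4->T, B7->E, B6->T; covers B1=T, B3=F, B4=T, B6=T, B7=E
input #3 (c=19): events B1->T, B3->F, B4->F, B5->F, B7->S, B6->F; covers B1=T, B3=F, B4=F, B5=F, B6=F, B7=S
input #4 (c=1): events B1->T, B3->F, B4->F, B5->T, B7->S, B6->F; covers B1=T, B3=F, B4=F, B5=T, B6=F, B7=S
together the pool reaches 12 outcomes: B1=T, B1=F, B2=T, B3=F, B4=T, B4=F, B5=T, B5=F, B6=T, B6=F, B7=S, B7=E
every size-1 subset falls short of the 12 outcomes (best: 7/12)
every size-2 subset falls short of the 12 outcomes (best: 10/12)
inputs {1, 2, 4} (size 3) cover everything; no size-3 subset with a lexicographically smaller index list covers all 12
Answer: 3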